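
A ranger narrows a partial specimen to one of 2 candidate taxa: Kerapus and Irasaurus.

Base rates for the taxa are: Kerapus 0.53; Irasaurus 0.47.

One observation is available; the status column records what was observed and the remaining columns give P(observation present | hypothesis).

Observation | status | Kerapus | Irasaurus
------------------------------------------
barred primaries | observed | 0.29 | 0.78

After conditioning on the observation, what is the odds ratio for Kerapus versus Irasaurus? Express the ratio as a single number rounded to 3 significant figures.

0.419

Unnormalized posterior weight (prior times the observation likelihood) for each of the two hypotheses:
  Kerapus: 0.53 × 0.29 = 0.1537
  Irasaurus: 0.47 × 0.78 = 0.3666
Odds(Kerapus : Irasaurus) = 0.1537 / 0.3666 ≈ 0.419.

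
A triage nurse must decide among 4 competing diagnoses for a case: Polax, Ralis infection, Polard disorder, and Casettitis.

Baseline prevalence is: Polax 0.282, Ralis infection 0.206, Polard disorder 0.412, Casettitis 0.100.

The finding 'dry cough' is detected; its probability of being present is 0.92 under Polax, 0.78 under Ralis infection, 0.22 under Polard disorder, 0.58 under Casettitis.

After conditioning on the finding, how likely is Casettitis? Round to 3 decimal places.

0.102

For each hypothesis, the unnormalized posterior weight is prior × likelihood:
  Polax: 0.282 × 0.92 = 0.25944
  Ralis infection: 0.206 × 0.78 = 0.16068
  Polard disorder: 0.412 × 0.22 = 0.09064
  Casettitis: 0.100 × 0.58 = 0.058
Normalizing constant Z = 0.25944 + 0.16068 + 0.09064 + 0.058 = 0.56876.
P(Casettitis | evidence) = 0.058 / 0.56876 ≈ 0.102.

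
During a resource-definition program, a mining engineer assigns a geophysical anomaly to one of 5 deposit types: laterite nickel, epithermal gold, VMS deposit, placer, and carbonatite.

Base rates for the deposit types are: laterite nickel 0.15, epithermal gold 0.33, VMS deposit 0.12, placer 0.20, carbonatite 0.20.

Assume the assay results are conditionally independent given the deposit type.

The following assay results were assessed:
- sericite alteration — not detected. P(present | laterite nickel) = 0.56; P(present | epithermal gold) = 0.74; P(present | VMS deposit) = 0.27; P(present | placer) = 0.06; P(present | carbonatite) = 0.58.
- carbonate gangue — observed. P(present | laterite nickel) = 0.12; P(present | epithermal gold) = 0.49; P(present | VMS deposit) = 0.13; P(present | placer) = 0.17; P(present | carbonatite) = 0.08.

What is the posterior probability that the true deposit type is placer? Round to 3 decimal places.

0.320

By Bayes' rule with conditional independence, the unnormalized weight for each hypothesis is prior × ∏ likelihoods (using 1 − P(present | H) for each absent assay result):
  laterite nickel: 0.15 × (1 − 0.56) × 0.12 = 0.00792
  epithermal gold: 0.33 × (1 − 0.74) × 0.49 = 0.042042
  VMS deposit: 0.12 × (1 − 0.27) × 0.13 = 0.011388
  placer: 0.20 × (1 − 0.06) × 0.17 = 0.03196
  carbonatite: 0.20 × (1 − 0.58) × 0.08 = 0.00672
Marginal likelihood of the evidence = 0.10003.
P(placer | evidence) = 0.03196 / 0.10003 ≈ 0.320.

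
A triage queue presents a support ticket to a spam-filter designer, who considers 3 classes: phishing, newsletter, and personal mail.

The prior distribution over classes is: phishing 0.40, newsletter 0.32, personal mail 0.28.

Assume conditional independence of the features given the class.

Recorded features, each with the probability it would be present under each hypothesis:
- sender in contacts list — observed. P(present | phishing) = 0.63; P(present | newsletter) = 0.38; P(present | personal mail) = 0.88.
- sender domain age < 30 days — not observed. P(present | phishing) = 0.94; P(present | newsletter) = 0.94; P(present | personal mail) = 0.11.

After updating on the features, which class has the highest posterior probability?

By Bayes' rule with conditional independence, the unnormalized weight for each hypothesis is prior × ∏ likelihoods (using 1 − P(present | H) for each absent feature):
  phishing: 0.40 × 0.63 × (1 − 0.94) = 0.01512
  newsletter: 0.32 × 0.38 × (1 − 0.94) = 0.007296
  personal mail: 0.28 × 0.88 × (1 − 0.11) = 0.2193
The unnormalized weights sum to 0.24171.
P(phishing | evidence) ≈ 0.01512 / 0.24171 ≈ 0.063
P(newsletter | evidence) ≈ 0.007296 / 0.24171 ≈ 0.030
P(personal mail | evidence) ≈ 0.2193 / 0.24171 ≈ 0.907
The largest is 0.907, so personal mail is most probable.

personal mail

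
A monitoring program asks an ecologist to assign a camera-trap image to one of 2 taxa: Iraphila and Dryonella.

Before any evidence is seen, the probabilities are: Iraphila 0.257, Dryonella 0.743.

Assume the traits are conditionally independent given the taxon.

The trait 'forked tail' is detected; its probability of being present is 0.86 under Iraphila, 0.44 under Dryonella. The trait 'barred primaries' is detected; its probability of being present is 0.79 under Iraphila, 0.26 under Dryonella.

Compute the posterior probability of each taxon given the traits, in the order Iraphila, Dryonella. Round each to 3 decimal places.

0.673, 0.327

Multiply each prior by the joint likelihood of the trait pattern:
  Iraphila: 0.257 × 0.86 × 0.79 = 0.17461
  Dryonella: 0.743 × 0.44 × 0.26 = 0.084999
The unnormalized weights sum to 0.2596.
P(Iraphila | evidence) = 0.17461 / 0.2596 ≈ 0.673
P(Dryonella | evidence) = 0.084999 / 0.2596 ≈ 0.327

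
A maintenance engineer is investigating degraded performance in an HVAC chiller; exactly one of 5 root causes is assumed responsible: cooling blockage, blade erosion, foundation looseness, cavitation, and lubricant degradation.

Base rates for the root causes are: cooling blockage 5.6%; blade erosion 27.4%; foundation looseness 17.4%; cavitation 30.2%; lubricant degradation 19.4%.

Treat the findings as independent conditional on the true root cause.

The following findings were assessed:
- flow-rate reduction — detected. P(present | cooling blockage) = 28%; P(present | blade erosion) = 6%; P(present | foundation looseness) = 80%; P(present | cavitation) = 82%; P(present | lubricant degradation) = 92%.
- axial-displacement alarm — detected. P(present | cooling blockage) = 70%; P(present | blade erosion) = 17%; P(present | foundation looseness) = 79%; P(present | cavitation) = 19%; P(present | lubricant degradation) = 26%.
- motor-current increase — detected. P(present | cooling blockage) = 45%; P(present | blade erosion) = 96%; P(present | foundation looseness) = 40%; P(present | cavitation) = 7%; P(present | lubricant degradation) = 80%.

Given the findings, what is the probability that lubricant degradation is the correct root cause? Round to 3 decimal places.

For each hypothesis, the unnormalized posterior weight is prior × product of the finding likelihoods:
  cooling blockage: 0.056 × 0.28 × 0.70 × 0.45 = 0.0049392
  blade erosion: 0.274 × 0.06 × 0.17 × 0.96 = 0.002683
  foundation looseness: 0.174 × 0.80 × 0.79 × 0.40 = 0.043987
  cavitation: 0.302 × 0.82 × 0.19 × 0.07 = 0.0032936
  lubricant degradation: 0.194 × 0.92 × 0.26 × 0.80 = 0.037124
The unnormalized weights sum to 0.092027.
P(lubricant degradation | evidence) = 0.037124 / 0.092027 ≈ 0.403.

0.403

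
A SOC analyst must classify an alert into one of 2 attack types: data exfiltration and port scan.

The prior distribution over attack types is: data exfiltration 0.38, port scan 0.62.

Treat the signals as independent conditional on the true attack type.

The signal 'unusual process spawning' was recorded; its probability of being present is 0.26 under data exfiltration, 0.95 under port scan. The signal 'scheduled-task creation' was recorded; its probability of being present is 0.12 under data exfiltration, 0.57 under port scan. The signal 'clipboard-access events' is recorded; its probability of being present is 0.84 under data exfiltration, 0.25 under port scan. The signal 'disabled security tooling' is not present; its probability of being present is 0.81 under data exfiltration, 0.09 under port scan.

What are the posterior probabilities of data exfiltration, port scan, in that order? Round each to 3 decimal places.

0.024, 0.976

Multiply each prior by the joint likelihood of the signal pattern (using 1 − P(present | H) for each absent signal):
  data exfiltration: 0.38 × 0.26 × 0.12 × 0.84 × (1 − 0.81) = 0.0018922
  port scan: 0.62 × 0.95 × 0.57 × 0.25 × (1 − 0.09) = 0.076379
Marginal likelihood of the evidence = 0.078271.
P(data exfiltration | evidence) = 0.0018922 / 0.078271 ≈ 0.024
P(port scan | evidence) = 0.076379 / 0.078271 ≈ 0.976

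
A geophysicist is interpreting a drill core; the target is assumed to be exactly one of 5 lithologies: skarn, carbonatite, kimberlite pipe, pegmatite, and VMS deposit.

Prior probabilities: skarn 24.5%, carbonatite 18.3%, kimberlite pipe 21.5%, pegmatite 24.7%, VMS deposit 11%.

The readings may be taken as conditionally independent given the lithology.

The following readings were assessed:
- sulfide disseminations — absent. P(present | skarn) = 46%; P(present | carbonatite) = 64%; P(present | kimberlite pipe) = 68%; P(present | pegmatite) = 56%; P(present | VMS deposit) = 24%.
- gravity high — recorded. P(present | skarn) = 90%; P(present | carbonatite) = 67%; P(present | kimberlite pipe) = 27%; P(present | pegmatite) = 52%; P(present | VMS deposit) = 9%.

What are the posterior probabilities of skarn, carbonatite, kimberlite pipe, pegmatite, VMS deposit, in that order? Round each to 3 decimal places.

Multiply each prior by the joint likelihood of the reading pattern (using 1 − P(present | H) for each absent reading):
  skarn: 0.245 × (1 − 0.46) × 0.90 = 0.11907
  carbonatite: 0.183 × (1 − 0.64) × 0.67 = 0.04414
  kimberlite pipe: 0.215 × (1 − 0.68) × 0.27 = 0.018576
  pegmatite: 0.247 × (1 − 0.56) × 0.52 = 0.056514
  VMS deposit: 0.110 × (1 − 0.24) × 0.09 = 0.007524
Marginal likelihood of the evidence = 0.24582.
P(skarn | evidence) = 0.11907 / 0.24582 ≈ 0.484
P(carbonatite | evidence) = 0.04414 / 0.24582 ≈ 0.180
P(kimberlite pipe | evidence) = 0.018576 / 0.24582 ≈ 0.076
P(pegmatite | evidence) = 0.056514 / 0.24582 ≈ 0.230
P(VMS deposit | evidence) = 0.007524 / 0.24582 ≈ 0.031

0.484, 0.180, 0.076, 0.230, 0.031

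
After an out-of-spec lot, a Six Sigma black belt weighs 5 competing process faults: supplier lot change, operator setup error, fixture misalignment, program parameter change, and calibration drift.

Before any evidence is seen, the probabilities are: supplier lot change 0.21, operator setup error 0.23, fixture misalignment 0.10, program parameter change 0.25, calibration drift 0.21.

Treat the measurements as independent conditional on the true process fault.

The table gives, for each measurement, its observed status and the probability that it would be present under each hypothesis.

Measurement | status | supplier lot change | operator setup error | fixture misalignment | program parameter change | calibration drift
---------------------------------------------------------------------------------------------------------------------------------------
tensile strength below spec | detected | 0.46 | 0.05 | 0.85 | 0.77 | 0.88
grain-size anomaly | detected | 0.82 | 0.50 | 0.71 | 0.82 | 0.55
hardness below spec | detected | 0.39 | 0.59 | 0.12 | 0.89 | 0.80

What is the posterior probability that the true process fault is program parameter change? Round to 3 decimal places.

0.534

By Bayes' rule with conditional independence, the unnormalized weight for each hypothesis is prior × ∏ likelihoods:
  supplier lot change: 0.21 × 0.46 × 0.82 × 0.39 = 0.030893
  operator setup error: 0.23 × 0.05 × 0.50 × 0.59 = 0.0033925
  fixture misalignment: 0.10 × 0.85 × 0.71 × 0.12 = 0.007242
  program parameter change: 0.25 × 0.77 × 0.82 × 0.89 = 0.14049
  calibration drift: 0.21 × 0.88 × 0.55 × 0.80 = 0.081312
Normalizing constant Z = 0.030893 + 0.0033925 + 0.007242 + 0.14049 + 0.081312 = 0.26333.
P(program parameter change | evidence) = 0.14049 / 0.26333 ≈ 0.534.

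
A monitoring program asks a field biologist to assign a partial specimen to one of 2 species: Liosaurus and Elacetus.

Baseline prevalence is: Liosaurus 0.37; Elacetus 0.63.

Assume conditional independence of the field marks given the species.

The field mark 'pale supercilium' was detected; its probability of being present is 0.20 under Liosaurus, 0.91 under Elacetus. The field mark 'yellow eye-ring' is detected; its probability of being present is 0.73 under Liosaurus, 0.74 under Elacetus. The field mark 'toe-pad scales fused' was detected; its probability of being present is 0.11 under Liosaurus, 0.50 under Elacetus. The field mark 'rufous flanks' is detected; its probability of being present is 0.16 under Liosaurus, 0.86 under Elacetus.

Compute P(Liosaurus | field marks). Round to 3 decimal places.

By Bayes' rule with conditional independence, the unnormalized weight for each hypothesis is prior × ∏ likelihoods:
  Liosaurus: 0.37 × 0.20 × 0.73 × 0.11 × 0.16 = 0.00095075
  Elacetus: 0.63 × 0.91 × 0.74 × 0.50 × 0.86 = 0.18242
Marginal likelihood of the evidence = 0.18337.
P(Liosaurus | evidence) = 0.00095075 / 0.18337 ≈ 0.005.

0.005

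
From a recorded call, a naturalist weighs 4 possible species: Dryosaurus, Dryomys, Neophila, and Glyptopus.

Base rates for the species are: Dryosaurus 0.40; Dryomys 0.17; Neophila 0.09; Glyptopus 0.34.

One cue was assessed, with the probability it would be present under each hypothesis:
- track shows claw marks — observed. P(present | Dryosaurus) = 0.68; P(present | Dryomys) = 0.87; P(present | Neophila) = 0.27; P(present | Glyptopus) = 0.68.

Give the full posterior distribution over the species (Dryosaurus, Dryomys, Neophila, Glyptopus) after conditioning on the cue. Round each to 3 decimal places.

0.403, 0.219, 0.036, 0.342

Multiply each prior by the likelihood of the cue:
  Dryosaurus: 0.40 × 0.68 = 0.272
  Dryomys: 0.17 × 0.87 = 0.1479
  Neophila: 0.09 × 0.27 = 0.0243
  Glyptopus: 0.34 × 0.68 = 0.2312
Normalizing constant Z = 0.272 + 0.1479 + 0.0243 + 0.2312 = 0.6754.
P(Dryosaurus | evidence) = 0.272 / 0.6754 ≈ 0.403
P(Dryomys | evidence) = 0.1479 / 0.6754 ≈ 0.219
P(Neophila | evidence) = 0.0243 / 0.6754 ≈ 0.036
P(Glyptopus | evidence) = 0.2312 / 0.6754 ≈ 0.342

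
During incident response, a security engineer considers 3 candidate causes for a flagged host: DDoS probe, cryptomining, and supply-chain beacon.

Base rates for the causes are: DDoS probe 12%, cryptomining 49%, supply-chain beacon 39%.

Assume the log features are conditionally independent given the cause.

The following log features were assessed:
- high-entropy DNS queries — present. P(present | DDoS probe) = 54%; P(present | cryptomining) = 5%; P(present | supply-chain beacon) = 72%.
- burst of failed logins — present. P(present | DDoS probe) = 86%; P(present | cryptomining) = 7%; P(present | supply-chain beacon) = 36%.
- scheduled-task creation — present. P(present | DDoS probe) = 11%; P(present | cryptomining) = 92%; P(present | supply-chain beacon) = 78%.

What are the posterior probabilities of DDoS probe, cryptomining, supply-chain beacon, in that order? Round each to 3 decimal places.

By Bayes' rule with conditional independence, the unnormalized weight for each hypothesis is prior × ∏ likelihoods:
  DDoS probe: 0.12 × 0.54 × 0.86 × 0.11 = 0.0061301
  cryptomining: 0.49 × 0.05 × 0.07 × 0.92 = 0.0015778
  supply-chain beacon: 0.39 × 0.72 × 0.36 × 0.78 = 0.078849
Marginal likelihood of the evidence = 0.086557.
P(DDoS probe | evidence) = 0.0061301 / 0.086557 ≈ 0.071
P(cryptomining | evidence) = 0.0015778 / 0.086557 ≈ 0.018
P(supply-chain beacon | evidence) = 0.078849 / 0.086557 ≈ 0.911

0.071, 0.018, 0.911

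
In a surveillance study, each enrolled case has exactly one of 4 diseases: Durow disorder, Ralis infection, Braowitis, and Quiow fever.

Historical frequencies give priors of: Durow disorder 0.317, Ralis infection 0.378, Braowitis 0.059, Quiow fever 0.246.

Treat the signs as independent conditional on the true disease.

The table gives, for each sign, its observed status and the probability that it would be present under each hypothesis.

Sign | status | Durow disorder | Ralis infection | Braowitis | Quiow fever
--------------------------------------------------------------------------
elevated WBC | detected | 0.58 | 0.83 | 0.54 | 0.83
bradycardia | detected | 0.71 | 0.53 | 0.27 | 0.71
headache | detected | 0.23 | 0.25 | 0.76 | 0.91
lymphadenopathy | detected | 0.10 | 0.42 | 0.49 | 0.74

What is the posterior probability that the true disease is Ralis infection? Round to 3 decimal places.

0.144

By Bayes' rule with conditional independence, the unnormalized weight for each hypothesis is prior × ∏ likelihoods:
  Durow disorder: 0.317 × 0.58 × 0.71 × 0.23 × 0.10 = 0.0030024
  Ralis infection: 0.378 × 0.83 × 0.53 × 0.25 × 0.42 = 0.01746
  Braowitis: 0.059 × 0.54 × 0.27 × 0.76 × 0.49 = 0.0032035
  Quiow fever: 0.246 × 0.83 × 0.71 × 0.91 × 0.74 = 0.097621
Normalizing constant Z = 0.0030024 + 0.01746 + 0.0032035 + 0.097621 = 0.12129.
P(Ralis infection | evidence) = 0.01746 / 0.12129 ≈ 0.144.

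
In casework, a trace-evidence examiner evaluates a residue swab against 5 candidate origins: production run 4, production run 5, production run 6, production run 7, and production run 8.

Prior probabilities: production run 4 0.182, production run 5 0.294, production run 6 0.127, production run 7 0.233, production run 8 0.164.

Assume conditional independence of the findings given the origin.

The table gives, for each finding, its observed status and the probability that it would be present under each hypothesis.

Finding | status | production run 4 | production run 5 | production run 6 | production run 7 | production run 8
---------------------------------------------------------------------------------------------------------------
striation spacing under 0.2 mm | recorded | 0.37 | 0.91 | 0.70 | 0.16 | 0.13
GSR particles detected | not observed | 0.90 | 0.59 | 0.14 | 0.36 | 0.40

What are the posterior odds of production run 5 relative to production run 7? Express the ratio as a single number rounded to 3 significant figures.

4.60

Unnormalized posterior weight (prior times the finding likelihoods) for each of the two hypotheses (using 1 − P(present | H) for each absent finding):
  production run 5: 0.294 × 0.91 × (1 − 0.59) = 0.10969
  production run 7: 0.233 × 0.16 × (1 − 0.36) = 0.023859
Posterior odds = 0.10969 / 0.023859 ≈ 4.60.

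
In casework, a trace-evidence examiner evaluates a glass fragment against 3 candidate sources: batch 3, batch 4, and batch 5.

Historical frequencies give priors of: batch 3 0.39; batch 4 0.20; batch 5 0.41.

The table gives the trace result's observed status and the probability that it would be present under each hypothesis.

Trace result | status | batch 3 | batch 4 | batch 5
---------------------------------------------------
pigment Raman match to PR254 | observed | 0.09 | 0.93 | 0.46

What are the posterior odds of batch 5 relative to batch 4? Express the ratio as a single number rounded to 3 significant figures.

Unnormalized posterior weight (prior times the trace result likelihood) for each of the two hypotheses:
  batch 5: 0.41 × 0.46 = 0.1886
  batch 4: 0.20 × 0.93 = 0.186
Odds(batch 5 : batch 4) = 0.1886 / 0.186 ≈ 1.01.

1.01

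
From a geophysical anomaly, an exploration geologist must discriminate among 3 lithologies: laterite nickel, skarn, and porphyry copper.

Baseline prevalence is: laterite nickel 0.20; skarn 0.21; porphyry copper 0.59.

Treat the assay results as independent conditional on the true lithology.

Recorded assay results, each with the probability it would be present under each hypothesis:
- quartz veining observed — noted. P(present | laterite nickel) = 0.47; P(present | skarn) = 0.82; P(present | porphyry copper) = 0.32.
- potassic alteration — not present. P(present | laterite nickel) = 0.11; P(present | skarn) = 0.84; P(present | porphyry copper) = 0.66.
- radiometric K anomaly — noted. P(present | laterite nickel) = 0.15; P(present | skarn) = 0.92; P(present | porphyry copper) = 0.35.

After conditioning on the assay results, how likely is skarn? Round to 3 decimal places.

0.420

For each hypothesis, the unnormalized posterior weight is prior × product of the assay result likelihoods (using 1 − P(present | H) for each absent assay result):
  laterite nickel: 0.20 × 0.47 × (1 − 0.11) × 0.15 = 0.012549
  skarn: 0.21 × 0.82 × (1 − 0.84) × 0.92 = 0.025348
  porphyry copper: 0.59 × 0.32 × (1 − 0.66) × 0.35 = 0.022467
Normalizing constant Z = 0.012549 + 0.025348 + 0.022467 = 0.060364.
P(skarn | evidence) = 0.025348 / 0.060364 ≈ 0.420.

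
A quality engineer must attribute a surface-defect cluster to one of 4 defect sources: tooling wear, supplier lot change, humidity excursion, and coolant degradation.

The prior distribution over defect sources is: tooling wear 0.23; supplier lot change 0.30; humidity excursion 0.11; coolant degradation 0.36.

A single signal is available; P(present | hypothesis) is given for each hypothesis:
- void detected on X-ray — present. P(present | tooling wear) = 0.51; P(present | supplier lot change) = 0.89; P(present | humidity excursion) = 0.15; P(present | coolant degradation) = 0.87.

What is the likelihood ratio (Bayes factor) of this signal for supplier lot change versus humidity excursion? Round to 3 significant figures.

Likelihood of this signal under each hypothesis:
  supplier lot change: 0.89
  humidity excursion: 0.15
Bayes factor = 0.89 / 0.15 ≈ 5.93

5.93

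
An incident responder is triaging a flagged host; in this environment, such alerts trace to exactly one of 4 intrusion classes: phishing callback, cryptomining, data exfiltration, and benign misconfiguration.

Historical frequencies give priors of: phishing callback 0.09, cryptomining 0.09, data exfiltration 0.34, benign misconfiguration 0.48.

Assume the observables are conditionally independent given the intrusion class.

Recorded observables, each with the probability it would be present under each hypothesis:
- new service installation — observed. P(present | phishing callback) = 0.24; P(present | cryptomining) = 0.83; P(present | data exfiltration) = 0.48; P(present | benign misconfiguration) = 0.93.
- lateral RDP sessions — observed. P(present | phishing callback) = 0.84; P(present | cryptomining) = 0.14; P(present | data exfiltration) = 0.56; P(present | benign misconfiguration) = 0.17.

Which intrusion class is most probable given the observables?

Multiply each prior by the joint likelihood of the observable pattern:
  phishing callback: 0.09 × 0.24 × 0.84 = 0.018144
  cryptomining: 0.09 × 0.83 × 0.14 = 0.010458
  data exfiltration: 0.34 × 0.48 × 0.56 = 0.091392
  benign misconfiguration: 0.48 × 0.93 × 0.17 = 0.075888
The unnormalized weights sum to 0.19588.
P(phishing callback | evidence) ≈ 0.018144 / 0.19588 ≈ 0.093
P(cryptomining | evidence) ≈ 0.010458 / 0.19588 ≈ 0.053
P(data exfiltration | evidence) ≈ 0.091392 / 0.19588 ≈ 0.467
P(benign misconfiguration | evidence) ≈ 0.075888 / 0.19588 ≈ 0.387
The largest is 0.467, so data exfiltration is most probable.

data exfiltration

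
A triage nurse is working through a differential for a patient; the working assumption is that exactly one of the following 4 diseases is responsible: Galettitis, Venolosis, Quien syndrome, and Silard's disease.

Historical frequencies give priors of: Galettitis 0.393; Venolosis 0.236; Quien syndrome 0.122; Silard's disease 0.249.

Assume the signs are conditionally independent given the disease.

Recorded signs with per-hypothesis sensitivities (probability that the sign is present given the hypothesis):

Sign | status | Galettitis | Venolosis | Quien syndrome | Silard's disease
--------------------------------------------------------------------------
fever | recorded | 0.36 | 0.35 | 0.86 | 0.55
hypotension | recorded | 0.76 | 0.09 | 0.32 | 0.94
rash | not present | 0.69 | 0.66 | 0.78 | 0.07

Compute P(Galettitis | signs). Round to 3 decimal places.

Multiply each prior by the joint likelihood of the sign pattern (using 1 − P(present | H) for each absent sign):
  Galettitis: 0.393 × 0.36 × 0.76 × (1 − 0.69) = 0.033333
  Venolosis: 0.236 × 0.35 × 0.09 × (1 − 0.66) = 0.0025276
  Quien syndrome: 0.122 × 0.86 × 0.32 × (1 − 0.78) = 0.0073864
  Silard's disease: 0.249 × 0.55 × 0.94 × (1 − 0.07) = 0.11972
Marginal likelihood of the evidence = 0.16297.
P(Galettitis | evidence) = 0.033333 / 0.16297 ≈ 0.205.

0.205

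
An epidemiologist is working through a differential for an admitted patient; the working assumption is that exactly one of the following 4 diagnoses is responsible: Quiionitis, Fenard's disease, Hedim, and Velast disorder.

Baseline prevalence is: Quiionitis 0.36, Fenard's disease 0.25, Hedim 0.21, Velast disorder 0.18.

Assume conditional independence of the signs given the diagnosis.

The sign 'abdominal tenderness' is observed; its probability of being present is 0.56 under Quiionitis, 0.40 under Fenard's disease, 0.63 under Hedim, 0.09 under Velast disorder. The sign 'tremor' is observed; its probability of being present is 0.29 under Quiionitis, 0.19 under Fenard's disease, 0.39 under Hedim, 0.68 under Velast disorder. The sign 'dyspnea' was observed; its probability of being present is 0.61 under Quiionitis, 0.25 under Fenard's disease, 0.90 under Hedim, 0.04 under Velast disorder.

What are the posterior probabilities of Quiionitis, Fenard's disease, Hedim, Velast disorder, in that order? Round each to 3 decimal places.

By Bayes' rule with conditional independence, the unnormalized weight for each hypothesis is prior × ∏ likelihoods:
  Quiionitis: 0.36 × 0.56 × 0.29 × 0.61 = 0.035663
  Fenard's disease: 0.25 × 0.40 × 0.19 × 0.25 = 0.00475
  Hedim: 0.21 × 0.63 × 0.39 × 0.90 = 0.046437
  Velast disorder: 0.18 × 0.09 × 0.68 × 0.04 = 0.00044064
The unnormalized weights sum to 0.087291.
P(Quiionitis | evidence) = 0.035663 / 0.087291 ≈ 0.409
P(Fenard's disease | evidence) = 0.00475 / 0.087291 ≈ 0.054
P(Hedim | evidence) = 0.046437 / 0.087291 ≈ 0.532
P(Velast disorder | evidence) = 0.00044064 / 0.087291 ≈ 0.005

0.409, 0.054, 0.532, 0.005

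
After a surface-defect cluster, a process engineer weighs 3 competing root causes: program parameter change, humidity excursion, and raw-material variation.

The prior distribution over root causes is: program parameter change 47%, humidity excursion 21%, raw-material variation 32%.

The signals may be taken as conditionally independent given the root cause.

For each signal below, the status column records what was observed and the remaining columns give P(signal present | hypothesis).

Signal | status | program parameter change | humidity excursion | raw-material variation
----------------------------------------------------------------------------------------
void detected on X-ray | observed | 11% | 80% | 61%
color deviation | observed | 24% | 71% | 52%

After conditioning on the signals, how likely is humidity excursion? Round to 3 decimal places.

By Bayes' rule with conditional independence, the unnormalized weight for each hypothesis is prior × ∏ likelihoods:
  program parameter change: 0.47 × 0.11 × 0.24 = 0.012408
  humidity excursion: 0.21 × 0.80 × 0.71 = 0.11928
  raw-material variation: 0.32 × 0.61 × 0.52 = 0.1015
Marginal likelihood of the evidence = 0.23319.
P(humidity excursion | evidence) = 0.11928 / 0.23319 ≈ 0.512.

0.512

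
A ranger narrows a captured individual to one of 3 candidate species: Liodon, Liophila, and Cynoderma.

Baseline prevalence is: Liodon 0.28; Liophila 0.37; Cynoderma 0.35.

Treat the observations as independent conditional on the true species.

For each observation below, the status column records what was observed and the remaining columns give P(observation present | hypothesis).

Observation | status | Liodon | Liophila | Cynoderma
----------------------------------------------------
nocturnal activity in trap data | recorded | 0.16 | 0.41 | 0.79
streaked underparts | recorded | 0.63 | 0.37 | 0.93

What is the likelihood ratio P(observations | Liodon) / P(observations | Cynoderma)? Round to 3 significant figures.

0.137

The Bayes factor is the ratio of the joint likelihoods of the evidence pattern under the two hypotheses.
  Liodon: 0.16 × 0.63 = 0.1008
  Cynoderma: 0.79 × 0.93 = 0.7347
Bayes factor = 0.1008 / 0.7347 ≈ 0.137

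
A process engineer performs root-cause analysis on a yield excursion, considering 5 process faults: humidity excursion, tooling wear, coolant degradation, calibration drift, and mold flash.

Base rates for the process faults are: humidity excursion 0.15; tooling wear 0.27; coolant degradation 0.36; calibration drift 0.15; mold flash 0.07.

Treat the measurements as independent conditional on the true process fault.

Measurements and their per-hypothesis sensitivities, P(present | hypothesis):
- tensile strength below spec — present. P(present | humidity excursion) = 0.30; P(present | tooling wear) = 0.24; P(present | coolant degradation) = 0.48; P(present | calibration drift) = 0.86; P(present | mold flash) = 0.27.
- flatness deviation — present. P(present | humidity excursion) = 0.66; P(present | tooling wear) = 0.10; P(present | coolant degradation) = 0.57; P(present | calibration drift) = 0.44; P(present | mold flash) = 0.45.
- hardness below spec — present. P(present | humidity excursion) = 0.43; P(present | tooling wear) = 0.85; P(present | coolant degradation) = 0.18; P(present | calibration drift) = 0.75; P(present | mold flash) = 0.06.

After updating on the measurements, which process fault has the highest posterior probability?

By Bayes' rule with conditional independence, the unnormalized weight for each hypothesis is prior × ∏ likelihoods:
  humidity excursion: 0.15 × 0.30 × 0.66 × 0.43 = 0.012771
  tooling wear: 0.27 × 0.24 × 0.10 × 0.85 = 0.005508
  coolant degradation: 0.36 × 0.48 × 0.57 × 0.18 = 0.017729
  calibration drift: 0.15 × 0.86 × 0.44 × 0.75 = 0.04257
  mold flash: 0.07 × 0.27 × 0.45 × 0.06 = 0.0005103
Normalizing constant Z = 0.012771 + 0.005508 + 0.017729 + 0.04257 + 0.0005103 = 0.079089.
P(humidity excursion | evidence) ≈ 0.012771 / 0.079089 ≈ 0.161
P(tooling wear | evidence) ≈ 0.005508 / 0.079089 ≈ 0.070
P(coolant degradation | evidence) ≈ 0.017729 / 0.079089 ≈ 0.224
P(calibration drift | evidence) ≈ 0.04257 / 0.079089 ≈ 0.538
P(mold flash | evidence) ≈ 0.0005103 / 0.079089 ≈ 0.006
The largest is 0.538, so calibration drift is most probable.

calibration drift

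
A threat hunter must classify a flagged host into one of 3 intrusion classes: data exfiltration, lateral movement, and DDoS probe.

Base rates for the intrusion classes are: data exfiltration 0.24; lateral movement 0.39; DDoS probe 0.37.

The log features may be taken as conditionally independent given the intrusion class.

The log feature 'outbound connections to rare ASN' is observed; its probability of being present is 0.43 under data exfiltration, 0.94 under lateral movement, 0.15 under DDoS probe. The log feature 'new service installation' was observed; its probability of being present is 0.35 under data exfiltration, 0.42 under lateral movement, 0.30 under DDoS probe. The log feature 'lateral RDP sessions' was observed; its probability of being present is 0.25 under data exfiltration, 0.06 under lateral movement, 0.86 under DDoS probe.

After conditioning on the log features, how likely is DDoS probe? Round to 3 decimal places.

For each hypothesis, the unnormalized posterior weight is prior × product of the log feature likelihoods:
  data exfiltration: 0.24 × 0.43 × 0.35 × 0.25 = 0.00903
  lateral movement: 0.39 × 0.94 × 0.42 × 0.06 = 0.0092383
  DDoS probe: 0.37 × 0.15 × 0.30 × 0.86 = 0.014319
Marginal likelihood of the evidence = 0.032587.
P(DDoS probe | evidence) = 0.014319 / 0.032587 ≈ 0.439.

0.439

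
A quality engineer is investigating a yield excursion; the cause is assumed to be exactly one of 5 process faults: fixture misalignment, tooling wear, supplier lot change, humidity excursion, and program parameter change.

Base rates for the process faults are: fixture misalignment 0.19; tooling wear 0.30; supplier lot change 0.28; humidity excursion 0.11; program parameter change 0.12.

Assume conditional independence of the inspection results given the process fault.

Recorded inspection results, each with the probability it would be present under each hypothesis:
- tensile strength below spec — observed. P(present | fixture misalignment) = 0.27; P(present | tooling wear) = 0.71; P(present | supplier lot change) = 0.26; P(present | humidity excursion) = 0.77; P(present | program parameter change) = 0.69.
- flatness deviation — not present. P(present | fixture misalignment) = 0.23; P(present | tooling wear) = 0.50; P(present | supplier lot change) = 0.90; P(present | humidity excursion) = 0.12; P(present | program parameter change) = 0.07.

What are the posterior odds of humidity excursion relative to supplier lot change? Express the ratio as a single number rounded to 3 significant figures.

Unnormalized posterior weight (prior times the inspection result likelihoods) for each of the two hypotheses (using 1 − P(present | H) for each absent inspection result):
  humidity excursion: 0.11 × 0.77 × (1 − 0.12) = 0.074536
  supplier lot change: 0.28 × 0.26 × (1 − 0.90) = 0.00728
Posterior odds = 0.074536 / 0.00728 ≈ 10.2.

10.2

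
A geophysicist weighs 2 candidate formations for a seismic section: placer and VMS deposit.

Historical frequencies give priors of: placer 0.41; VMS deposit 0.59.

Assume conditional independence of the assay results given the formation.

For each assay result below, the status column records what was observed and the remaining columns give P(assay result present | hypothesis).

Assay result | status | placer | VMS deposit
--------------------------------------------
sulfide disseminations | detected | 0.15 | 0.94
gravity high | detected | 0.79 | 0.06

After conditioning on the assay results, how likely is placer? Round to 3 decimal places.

0.594

For each hypothesis, the unnormalized posterior weight is prior × product of the assay result likelihoods:
  placer: 0.41 × 0.15 × 0.79 = 0.048585
  VMS deposit: 0.59 × 0.94 × 0.06 = 0.033276
Normalizing constant Z = 0.048585 + 0.033276 = 0.081861.
P(placer | evidence) = 0.048585 / 0.081861 ≈ 0.594.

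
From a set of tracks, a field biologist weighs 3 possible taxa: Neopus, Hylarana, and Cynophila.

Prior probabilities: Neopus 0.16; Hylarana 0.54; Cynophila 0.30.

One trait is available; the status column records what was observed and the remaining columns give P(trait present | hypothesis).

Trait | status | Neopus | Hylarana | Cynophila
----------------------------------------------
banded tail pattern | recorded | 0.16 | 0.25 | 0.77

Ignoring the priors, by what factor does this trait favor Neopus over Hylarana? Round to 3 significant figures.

0.640

The Bayes factor is the ratio of the two likelihoods.
  Neopus: 0.16
  Hylarana: 0.25
Bayes factor = 0.16 / 0.25 ≈ 0.640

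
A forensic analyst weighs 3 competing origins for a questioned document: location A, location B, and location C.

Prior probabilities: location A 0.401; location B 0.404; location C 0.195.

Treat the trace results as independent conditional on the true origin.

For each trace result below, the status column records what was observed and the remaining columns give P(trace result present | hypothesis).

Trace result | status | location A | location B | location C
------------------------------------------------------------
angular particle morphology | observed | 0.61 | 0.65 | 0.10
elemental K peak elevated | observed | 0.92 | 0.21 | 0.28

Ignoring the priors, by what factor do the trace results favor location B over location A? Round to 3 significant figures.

Take the product of per-trace result likelihoods under each hypothesis, then divide.
  location B: 0.65 × 0.21 = 0.1365
  location A: 0.61 × 0.92 = 0.5612
Bayes factor = 0.1365 / 0.5612 ≈ 0.243

0.243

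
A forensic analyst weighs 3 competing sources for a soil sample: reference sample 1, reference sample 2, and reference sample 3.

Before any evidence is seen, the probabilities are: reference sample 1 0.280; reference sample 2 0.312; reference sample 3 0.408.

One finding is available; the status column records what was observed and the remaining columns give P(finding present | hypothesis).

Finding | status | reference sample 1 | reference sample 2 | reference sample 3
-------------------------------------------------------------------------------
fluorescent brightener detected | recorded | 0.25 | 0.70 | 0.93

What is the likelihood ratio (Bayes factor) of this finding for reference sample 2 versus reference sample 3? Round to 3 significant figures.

The Bayes factor is the ratio of the two likelihoods.
  reference sample 2: 0.7
  reference sample 3: 0.93
Bayes factor = 0.7 / 0.93 ≈ 0.753

0.753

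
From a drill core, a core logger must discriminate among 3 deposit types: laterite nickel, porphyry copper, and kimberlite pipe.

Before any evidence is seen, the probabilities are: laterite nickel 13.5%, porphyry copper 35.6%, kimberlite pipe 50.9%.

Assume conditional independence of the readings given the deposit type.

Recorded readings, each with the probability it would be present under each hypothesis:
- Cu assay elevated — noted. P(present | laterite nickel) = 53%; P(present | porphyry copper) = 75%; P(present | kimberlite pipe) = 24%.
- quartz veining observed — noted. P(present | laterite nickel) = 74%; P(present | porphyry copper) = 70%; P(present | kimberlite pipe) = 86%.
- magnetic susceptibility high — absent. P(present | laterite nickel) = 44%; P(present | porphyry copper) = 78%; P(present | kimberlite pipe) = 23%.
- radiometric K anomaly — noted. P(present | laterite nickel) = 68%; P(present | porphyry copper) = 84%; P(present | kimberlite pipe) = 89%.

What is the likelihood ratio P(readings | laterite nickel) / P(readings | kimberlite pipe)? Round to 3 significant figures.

Take the product of per-reading likelihoods under each hypothesis (using 1 − P(present | H) for each absent reading), then divide.
  laterite nickel: 0.53 × 0.74 × (1 − 0.44) × 0.68 = 0.14935
  kimberlite pipe: 0.24 × 0.86 × (1 − 0.23) × 0.89 = 0.14145
Bayes factor = 0.14935 / 0.14145 ≈ 1.06

1.06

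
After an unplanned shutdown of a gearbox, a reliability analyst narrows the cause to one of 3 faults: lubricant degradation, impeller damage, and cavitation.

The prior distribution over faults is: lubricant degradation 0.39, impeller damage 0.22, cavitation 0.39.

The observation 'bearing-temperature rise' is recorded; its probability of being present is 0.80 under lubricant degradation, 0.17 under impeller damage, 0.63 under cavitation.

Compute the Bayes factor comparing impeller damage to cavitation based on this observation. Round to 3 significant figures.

Likelihood of this observation under each hypothesis:
  impeller damage: 0.17
  cavitation: 0.63
Bayes factor = 0.17 / 0.63 ≈ 0.270

0.270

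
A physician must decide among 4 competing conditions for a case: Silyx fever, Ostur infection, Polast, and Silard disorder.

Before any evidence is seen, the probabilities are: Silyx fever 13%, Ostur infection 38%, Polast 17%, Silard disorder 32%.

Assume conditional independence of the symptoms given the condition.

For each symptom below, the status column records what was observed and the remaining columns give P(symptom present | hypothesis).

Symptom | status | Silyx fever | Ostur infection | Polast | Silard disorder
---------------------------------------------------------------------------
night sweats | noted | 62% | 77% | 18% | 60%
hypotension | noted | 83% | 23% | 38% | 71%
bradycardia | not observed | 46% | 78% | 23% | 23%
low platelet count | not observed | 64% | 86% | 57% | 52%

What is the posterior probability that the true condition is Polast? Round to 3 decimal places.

0.056

Multiply each prior by the joint likelihood of the symptom pattern (using 1 − P(present | H) for each absent symptom):
  Silyx fever: 0.13 × 0.62 × 0.83 × (1 − 0.46) × (1 − 0.64) = 0.013005
  Ostur infection: 0.38 × 0.77 × 0.23 × (1 − 0.78) × (1 − 0.86) = 0.0020728
  Polast: 0.17 × 0.18 × 0.38 × (1 − 0.23) × (1 − 0.57) = 0.00385
  Silard disorder: 0.32 × 0.60 × 0.71 × (1 − 0.23) × (1 − 0.52) = 0.050384
Normalizing constant Z = 0.013005 + 0.0020728 + 0.00385 + 0.050384 = 0.069312.
P(Polast | evidence) = 0.00385 / 0.069312 ≈ 0.056.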